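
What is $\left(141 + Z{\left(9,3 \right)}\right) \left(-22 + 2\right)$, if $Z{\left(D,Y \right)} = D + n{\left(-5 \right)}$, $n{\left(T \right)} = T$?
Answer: $-2900$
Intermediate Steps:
$Z{\left(D,Y \right)} = -5 + D$ ($Z{\left(D,Y \right)} = D - 5 = -5 + D$)
$\left(141 + Z{\left(9,3 \right)}\right) \left(-22 + 2\right) = \left(141 + \left(-5 + 9\right)\right) \left(-22 + 2\right) = \left(141 + 4\right) \left(-20\right) = 145 \left(-20\right) = -2900$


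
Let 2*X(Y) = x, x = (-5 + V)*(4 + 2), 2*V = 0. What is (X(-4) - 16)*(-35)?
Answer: 1085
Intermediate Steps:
V = 0 (V = (1/2)*0 = 0)
x = -30 (x = (-5 + 0)*(4 + 2) = -5*6 = -30)
X(Y) = -15 (X(Y) = (1/2)*(-30) = -15)
(X(-4) - 16)*(-35) = (-15 - 16)*(-35) = -31*(-35) = 1085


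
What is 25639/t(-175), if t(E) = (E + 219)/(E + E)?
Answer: -4486825/22 ≈ -2.0395e+5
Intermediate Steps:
t(E) = (219 + E)/(2*E) (t(E) = (219 + E)/((2*E)) = (219 + E)*(1/(2*E)) = (219 + E)/(2*E))
25639/t(-175) = 25639/(((½)*(219 - 175)/(-175))) = 25639/(((½)*(-1/175)*44)) = 25639/(-22/175) = 25639*(-175/22) = -4486825/22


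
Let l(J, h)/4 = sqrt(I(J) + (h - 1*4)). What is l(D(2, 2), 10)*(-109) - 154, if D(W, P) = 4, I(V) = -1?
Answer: -154 - 436*sqrt(5) ≈ -1128.9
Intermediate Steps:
l(J, h) = 4*sqrt(-5 + h) (l(J, h) = 4*sqrt(-1 + (h - 1*4)) = 4*sqrt(-1 + (h - 4)) = 4*sqrt(-1 + (-4 + h)) = 4*sqrt(-5 + h))
l(D(2, 2), 10)*(-109) - 154 = (4*sqrt(-5 + 10))*(-109) - 154 = (4*sqrt(5))*(-109) - 154 = -436*sqrt(5) - 154 = -154 - 436*sqrt(5)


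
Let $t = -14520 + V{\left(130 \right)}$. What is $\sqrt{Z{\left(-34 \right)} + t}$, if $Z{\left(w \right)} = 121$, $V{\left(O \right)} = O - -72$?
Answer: $i \sqrt{14197} \approx 119.15 i$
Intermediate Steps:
$V{\left(O \right)} = 72 + O$ ($V{\left(O \right)} = O + 72 = 72 + O$)
$t = -14318$ ($t = -14520 + \left(72 + 130\right) = -14520 + 202 = -14318$)
$\sqrt{Z{\left(-34 \right)} + t} = \sqrt{121 - 14318} = \sqrt{-14197} = i \sqrt{14197}$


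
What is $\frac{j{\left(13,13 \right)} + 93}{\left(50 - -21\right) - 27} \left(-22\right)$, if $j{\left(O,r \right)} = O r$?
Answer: $-131$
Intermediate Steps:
$\frac{j{\left(13,13 \right)} + 93}{\left(50 - -21\right) - 27} \left(-22\right) = \frac{13 \cdot 13 + 93}{\left(50 - -21\right) - 27} \left(-22\right) = \frac{169 + 93}{\left(50 + 21\right) - 27} \left(-22\right) = \frac{262}{71 - 27} \left(-22\right) = \frac{262}{44} \left(-22\right) = 262 \cdot \frac{1}{44} \left(-22\right) = \frac{131}{22} \left(-22\right) = -131$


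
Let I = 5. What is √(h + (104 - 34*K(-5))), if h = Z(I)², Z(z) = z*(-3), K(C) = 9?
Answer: √23 ≈ 4.7958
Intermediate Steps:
Z(z) = -3*z
h = 225 (h = (-3*5)² = (-15)² = 225)
√(h + (104 - 34*K(-5))) = √(225 + (104 - 34*9)) = √(225 + (104 - 306)) = √(225 - 202) = √23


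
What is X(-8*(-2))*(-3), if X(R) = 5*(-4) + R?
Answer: 12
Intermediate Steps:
X(R) = -20 + R
X(-8*(-2))*(-3) = (-20 - 8*(-2))*(-3) = (-20 + 16)*(-3) = -4*(-3) = 12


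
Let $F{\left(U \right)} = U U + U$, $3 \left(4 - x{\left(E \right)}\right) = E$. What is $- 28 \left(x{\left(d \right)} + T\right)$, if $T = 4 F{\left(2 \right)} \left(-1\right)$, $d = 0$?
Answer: $560$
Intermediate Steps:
$x{\left(E \right)} = 4 - \frac{E}{3}$
$F{\left(U \right)} = U + U^{2}$ ($F{\left(U \right)} = U^{2} + U = U + U^{2}$)
$T = -24$ ($T = 4 \cdot 2 \left(1 + 2\right) \left(-1\right) = 4 \cdot 2 \cdot 3 \left(-1\right) = 4 \cdot 6 \left(-1\right) = 24 \left(-1\right) = -24$)
$- 28 \left(x{\left(d \right)} + T\right) = - 28 \left(\left(4 - 0\right) - 24\right) = - 28 \left(\left(4 + 0\right) - 24\right) = - 28 \left(4 - 24\right) = \left(-28\right) \left(-20\right) = 560$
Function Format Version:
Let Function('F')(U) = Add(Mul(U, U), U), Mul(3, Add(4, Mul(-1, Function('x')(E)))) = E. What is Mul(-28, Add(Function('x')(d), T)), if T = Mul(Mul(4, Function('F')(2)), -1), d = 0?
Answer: 560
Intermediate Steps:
Function('x')(E) = Add(4, Mul(Rational(-1, 3), E))
Function('F')(U) = Add(U, Pow(U, 2)) (Function('F')(U) = Add(Pow(U, 2), U) = Add(U, Pow(U, 2)))
T = -24 (T = Mul(Mul(4, Mul(2, Add(1, 2))), -1) = Mul(Mul(4, Mul(2, 3)), -1) = Mul(Mul(4, 6), -1) = Mul(24, -1) = -24)
Mul(-28, Add(Function('x')(d), T)) = Mul(-28, Add(Add(4, Mul(Rational(-1, 3), 0)), -24)) = Mul(-28, Add(Add(4, 0), -24)) = Mul(-28, Add(4, -24)) = Mul(-28, -20) = 560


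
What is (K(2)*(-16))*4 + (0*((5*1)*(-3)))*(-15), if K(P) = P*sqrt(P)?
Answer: -128*sqrt(2) ≈ -181.02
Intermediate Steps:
K(P) = P**(3/2)
(K(2)*(-16))*4 + (0*((5*1)*(-3)))*(-15) = (2**(3/2)*(-16))*4 + (0*((5*1)*(-3)))*(-15) = ((2*sqrt(2))*(-16))*4 + (0*(5*(-3)))*(-15) = -32*sqrt(2)*4 + (0*(-15))*(-15) = -128*sqrt(2) + 0*(-15) = -128*sqrt(2) + 0 = -128*sqrt(2)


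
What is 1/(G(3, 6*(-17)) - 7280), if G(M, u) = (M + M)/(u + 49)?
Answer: -53/385846 ≈ -0.00013736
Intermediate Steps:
G(M, u) = 2*M/(49 + u) (G(M, u) = (2*M)/(49 + u) = 2*M/(49 + u))
1/(G(3, 6*(-17)) - 7280) = 1/(2*3/(49 + 6*(-17)) - 7280) = 1/(2*3/(49 - 102) - 7280) = 1/(2*3/(-53) - 7280) = 1/(2*3*(-1/53) - 7280) = 1/(-6/53 - 7280) = 1/(-385846/53) = -53/385846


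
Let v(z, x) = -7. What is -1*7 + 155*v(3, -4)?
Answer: -1092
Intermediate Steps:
-1*7 + 155*v(3, -4) = -1*7 + 155*(-7) = -7 - 1085 = -1092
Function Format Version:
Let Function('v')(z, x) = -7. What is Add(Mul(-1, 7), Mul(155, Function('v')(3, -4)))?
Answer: -1092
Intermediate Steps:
Add(Mul(-1, 7), Mul(155, Function('v')(3, -4))) = Add(Mul(-1, 7), Mul(155, -7)) = Add(-7, -1085) = -1092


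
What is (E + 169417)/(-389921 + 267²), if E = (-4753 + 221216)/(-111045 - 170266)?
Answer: -5957331153/11204335819 ≈ -0.53170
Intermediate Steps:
E = -216463/281311 (E = 216463/(-281311) = 216463*(-1/281311) = -216463/281311 ≈ -0.76948)
(E + 169417)/(-389921 + 267²) = (-216463/281311 + 169417)/(-389921 + 267²) = 47658649224/(281311*(-389921 + 71289)) = (47658649224/281311)/(-318632) = (47658649224/281311)*(-1/318632) = -5957331153/11204335819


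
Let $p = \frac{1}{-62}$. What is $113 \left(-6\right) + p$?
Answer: $- \frac{42037}{62} \approx -678.02$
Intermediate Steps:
$p = - \frac{1}{62} \approx -0.016129$
$113 \left(-6\right) + p = 113 \left(-6\right) - \frac{1}{62} = -678 - \frac{1}{62} = - \frac{42037}{62}$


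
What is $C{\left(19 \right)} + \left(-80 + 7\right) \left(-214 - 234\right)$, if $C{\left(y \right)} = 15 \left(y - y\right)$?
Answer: $32704$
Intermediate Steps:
$C{\left(y \right)} = 0$ ($C{\left(y \right)} = 15 \cdot 0 = 0$)
$C{\left(19 \right)} + \left(-80 + 7\right) \left(-214 - 234\right) = 0 + \left(-80 + 7\right) \left(-214 - 234\right) = 0 - -32704 = 0 + 32704 = 32704$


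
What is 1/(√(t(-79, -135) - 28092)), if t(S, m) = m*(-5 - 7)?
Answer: -I*√6618/13236 ≈ -0.0061462*I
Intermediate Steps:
t(S, m) = -12*m (t(S, m) = m*(-12) = -12*m)
1/(√(t(-79, -135) - 28092)) = 1/(√(-12*(-135) - 28092)) = 1/(√(1620 - 28092)) = 1/(√(-26472)) = 1/(2*I*√6618) = -I*√6618/13236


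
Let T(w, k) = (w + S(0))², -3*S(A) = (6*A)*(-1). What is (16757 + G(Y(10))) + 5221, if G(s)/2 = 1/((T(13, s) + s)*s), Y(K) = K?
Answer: 19670311/895 ≈ 21978.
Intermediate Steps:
S(A) = 2*A (S(A) = -6*A*(-1)/3 = -(-2)*A = 2*A)
T(w, k) = w² (T(w, k) = (w + 2*0)² = (w + 0)² = w²)
G(s) = 2/(s*(169 + s)) (G(s) = 2*(1/((13² + s)*s)) = 2*(1/((169 + s)*s)) = 2*(1/(s*(169 + s))) = 2/(s*(169 + s)))
(16757 + G(Y(10))) + 5221 = (16757 + 2/(10*(169 + 10))) + 5221 = (16757 + 2*(⅒)/179) + 5221 = (16757 + 2*(⅒)*(1/179)) + 5221 = (16757 + 1/895) + 5221 = 14997516/895 + 5221 = 19670311/895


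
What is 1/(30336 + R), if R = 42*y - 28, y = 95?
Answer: 1/34298 ≈ 2.9156e-5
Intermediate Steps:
R = 3962 (R = 42*95 - 28 = 3990 - 28 = 3962)
1/(30336 + R) = 1/(30336 + 3962) = 1/34298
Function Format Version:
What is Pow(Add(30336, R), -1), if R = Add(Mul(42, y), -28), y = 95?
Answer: Rational(1, 34298) ≈ 2.9156e-5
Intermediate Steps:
R = 3962 (R = Add(Mul(42, 95), -28) = Add(3990, -28) = 3962)
Pow(Add(30336, R), -1) = Pow(Add(30336, 3962), -1) = Pow(34298, -1) = Rational(1, 34298)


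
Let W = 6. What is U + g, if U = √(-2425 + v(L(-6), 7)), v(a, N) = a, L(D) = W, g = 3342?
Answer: 3342 + I*√2419 ≈ 3342.0 + 49.183*I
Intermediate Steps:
L(D) = 6
U = I*√2419 (U = √(-2425 + 6) = √(-2419) = I*√2419 ≈ 49.183*I)
U + g = I*√2419 + 3342 = 3342 + I*√2419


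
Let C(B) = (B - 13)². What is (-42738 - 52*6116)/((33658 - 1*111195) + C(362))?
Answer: -180385/22132 ≈ -8.1504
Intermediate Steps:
C(B) = (-13 + B)²
(-42738 - 52*6116)/((33658 - 1*111195) + C(362)) = (-42738 - 52*6116)/((33658 - 1*111195) + (-13 + 362)²) = (-42738 - 318032)/((33658 - 111195) + 349²) = -360770/(-77537 + 121801) = -360770/44264 = -360770*1/44264 = -180385/22132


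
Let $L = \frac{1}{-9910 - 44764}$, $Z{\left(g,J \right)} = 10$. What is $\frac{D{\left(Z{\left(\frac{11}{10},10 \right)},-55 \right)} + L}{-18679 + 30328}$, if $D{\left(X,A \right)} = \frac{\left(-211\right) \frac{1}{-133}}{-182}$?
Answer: $- \frac{2890105}{3854184773439} \approx -7.4986 \cdot 10^{-7}$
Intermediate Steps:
$L = - \frac{1}{54674}$ ($L = \frac{1}{-54674} = - \frac{1}{54674} \approx -1.829 \cdot 10^{-5}$)
$D{\left(X,A \right)} = - \frac{211}{24206}$ ($D{\left(X,A \right)} = \left(-211\right) \left(- \frac{1}{133}\right) \left(- \frac{1}{182}\right) = \frac{211}{133} \left(- \frac{1}{182}\right) = - \frac{211}{24206}$)
$\frac{D{\left(Z{\left(\frac{11}{10},10 \right)},-55 \right)} + L}{-18679 + 30328} = \frac{- \frac{211}{24206} - \frac{1}{54674}}{-18679 + 30328} = - \frac{2890105}{330859711 \cdot 11649} = \left(- \frac{2890105}{330859711}\right) \frac{1}{11649} = - \frac{2890105}{3854184773439}$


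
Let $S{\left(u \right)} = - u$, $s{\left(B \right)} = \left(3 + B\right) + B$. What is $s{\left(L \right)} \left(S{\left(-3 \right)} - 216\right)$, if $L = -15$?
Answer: $5751$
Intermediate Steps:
$s{\left(B \right)} = 3 + 2 B$
$s{\left(L \right)} \left(S{\left(-3 \right)} - 216\right) = \left(3 + 2 \left(-15\right)\right) \left(\left(-1\right) \left(-3\right) - 216\right) = \left(3 - 30\right) \left(3 - 216\right) = \left(-27\right) \left(-213\right) = 5751$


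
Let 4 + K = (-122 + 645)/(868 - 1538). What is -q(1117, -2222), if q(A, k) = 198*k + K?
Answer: 294773723/670 ≈ 4.3996e+5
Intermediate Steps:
K = -3203/670 (K = -4 + (-122 + 645)/(868 - 1538) = -4 + 523/(-670) = -4 + 523*(-1/670) = -4 - 523/670 = -3203/670 ≈ -4.7806)
q(A, k) = -3203/670 + 198*k (q(A, k) = 198*k - 3203/670 = -3203/670 + 198*k)
-q(1117, -2222) = -(-3203/670 + 198*(-2222)) = -(-3203/670 - 439956) = -1*(-294773723/670) = 294773723/670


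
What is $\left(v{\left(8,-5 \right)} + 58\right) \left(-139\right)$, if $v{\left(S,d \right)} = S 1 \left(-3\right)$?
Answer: $-4726$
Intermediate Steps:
$v{\left(S,d \right)} = - 3 S$ ($v{\left(S,d \right)} = S \left(-3\right) = - 3 S$)
$\left(v{\left(8,-5 \right)} + 58\right) \left(-139\right) = \left(\left(-3\right) 8 + 58\right) \left(-139\right) = \left(-24 + 58\right) \left(-139\right) = 34 \left(-139\right) = -4726$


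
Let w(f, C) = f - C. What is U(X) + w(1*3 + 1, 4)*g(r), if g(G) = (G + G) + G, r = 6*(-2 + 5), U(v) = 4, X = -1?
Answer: 4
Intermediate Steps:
r = 18 (r = 6*3 = 18)
g(G) = 3*G (g(G) = 2*G + G = 3*G)
U(X) + w(1*3 + 1, 4)*g(r) = 4 + ((1*3 + 1) - 1*4)*(3*18) = 4 + ((3 + 1) - 4)*54 = 4 + (4 - 4)*54 = 4 + 0*54 = 4 + 0 = 4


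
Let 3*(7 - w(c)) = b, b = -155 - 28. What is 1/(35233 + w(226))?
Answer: 1/35301 ≈ 2.8328e-5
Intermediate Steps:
b = -183
w(c) = 68 (w(c) = 7 - 1/3*(-183) = 7 + 61 = 68)
1/(35233 + w(226)) = 1/(35233 + 68) = 1/35301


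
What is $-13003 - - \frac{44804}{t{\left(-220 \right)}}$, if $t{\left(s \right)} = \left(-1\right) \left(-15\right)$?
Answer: $- \frac{150241}{15} \approx -10016.0$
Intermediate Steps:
$t{\left(s \right)} = 15$
$-13003 - - \frac{44804}{t{\left(-220 \right)}} = -13003 - - \frac{44804}{15} = -13003 + \frac{44804}{15} = - \frac{150241}{15}$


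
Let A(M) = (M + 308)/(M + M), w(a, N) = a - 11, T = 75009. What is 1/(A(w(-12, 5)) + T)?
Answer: 46/3450129 ≈ 1.3333e-5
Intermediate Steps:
w(a, N) = -11 + a
A(M) = (308 + M)/(2*M) (A(M) = (308 + M)/((2*M)) = (308 + M)*(1/(2*M)) = (308 + M)/(2*M))
1/(A(w(-12, 5)) + T) = 1/((308 + (-11 - 12))/(2*(-11 - 12)) + 75009) = 1/((½)*(308 - 23)/(-23) + 75009) = 1/((½)*(-1/23)*285 + 75009) = 1/(-285/46 + 75009) = 1/(3450129/46) = 46/3450129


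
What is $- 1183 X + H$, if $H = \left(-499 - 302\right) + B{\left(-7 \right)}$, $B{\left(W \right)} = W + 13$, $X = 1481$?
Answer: $-1752818$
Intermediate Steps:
$B{\left(W \right)} = 13 + W$
$H = -795$ ($H = \left(-499 - 302\right) + \left(13 - 7\right) = -801 + 6 = -795$)
$- 1183 X + H = \left(-1183\right) 1481 - 795 = -1752023 - 795 = -1752818$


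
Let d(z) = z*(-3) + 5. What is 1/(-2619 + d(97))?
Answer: -1/2905 ≈ -0.00034423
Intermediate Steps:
d(z) = 5 - 3*z (d(z) = -3*z + 5 = 5 - 3*z)
1/(-2619 + d(97)) = 1/(-2619 + (5 - 3*97)) = 1/(-2619 + (5 - 291)) = 1/(-2619 - 286) = 1/(-2905) = -1/2905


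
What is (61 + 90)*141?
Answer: 21291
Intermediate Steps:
(61 + 90)*141 = 151*141 = 21291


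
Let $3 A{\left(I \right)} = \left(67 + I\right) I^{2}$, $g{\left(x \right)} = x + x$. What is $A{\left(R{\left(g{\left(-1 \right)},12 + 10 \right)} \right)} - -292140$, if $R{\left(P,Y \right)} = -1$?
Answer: $292162$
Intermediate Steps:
$g{\left(x \right)} = 2 x$
$A{\left(I \right)} = \frac{I^{2} \left(67 + I\right)}{3}$ ($A{\left(I \right)} = \frac{\left(67 + I\right) I^{2}}{3} = \frac{I^{2} \left(67 + I\right)}{3}$)
$A{\left(R{\left(g{\left(-1 \right)},12 + 10 \right)} \right)} - -292140 = \frac{\left(-1\right)^{2} \left(67 - 1\right)}{3} - -292140 = \frac{1}{3} \cdot 1 \cdot 66 + 292140 = 22 + 292140 = 292162$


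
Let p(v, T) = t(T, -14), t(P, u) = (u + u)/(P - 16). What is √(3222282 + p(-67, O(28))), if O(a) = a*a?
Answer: √1856034411/24 ≈ 1795.1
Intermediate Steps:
t(P, u) = 2*u/(-16 + P) (t(P, u) = (2*u)/(-16 + P) = 2*u/(-16 + P))
O(a) = a²
p(v, T) = -28/(-16 + T) (p(v, T) = 2*(-14)/(-16 + T) = -28/(-16 + T))
√(3222282 + p(-67, O(28))) = √(3222282 - 28/(-16 + 28²)) = √(3222282 - 28/(-16 + 784)) = √(3222282 - 28/768) = √(3222282 - 28*1/768) = √(3222282 - 7/192) = √(618678137/192) = √1856034411/24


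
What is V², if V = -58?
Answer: 3364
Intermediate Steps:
V² = (-58)² = 3364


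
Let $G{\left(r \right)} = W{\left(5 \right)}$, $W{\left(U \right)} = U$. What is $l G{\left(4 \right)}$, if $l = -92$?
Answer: $-460$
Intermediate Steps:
$G{\left(r \right)} = 5$
$l G{\left(4 \right)} = \left(-92\right) 5 = -460$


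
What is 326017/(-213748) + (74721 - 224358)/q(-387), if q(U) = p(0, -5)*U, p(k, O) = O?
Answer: -10871817457/137867460 ≈ -78.857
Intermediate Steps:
q(U) = -5*U
326017/(-213748) + (74721 - 224358)/q(-387) = 326017/(-213748) + (74721 - 224358)/((-5*(-387))) = 326017*(-1/213748) - 149637/1935 = -326017/213748 - 149637*1/1935 = -326017/213748 - 49879/645 = -10871817457/137867460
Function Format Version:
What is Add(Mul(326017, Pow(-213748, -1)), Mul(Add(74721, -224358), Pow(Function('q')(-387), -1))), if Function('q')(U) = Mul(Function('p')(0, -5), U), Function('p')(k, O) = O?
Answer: Rational(-10871817457, 137867460) ≈ -78.857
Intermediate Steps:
Function('q')(U) = Mul(-5, U)
Add(Mul(326017, Pow(-213748, -1)), Mul(Add(74721, -224358), Pow(Function('q')(-387), -1))) = Add(Mul(326017, Pow(-213748, -1)), Mul(Add(74721, -224358), Pow(Mul(-5, -387), -1))) = Add(Mul(326017, Rational(-1, 213748)), Mul(-149637, Pow(1935, -1))) = Add(Rational(-326017, 213748), Mul(-149637, Rational(1, 1935))) = Add(Rational(-326017, 213748), Rational(-49879, 645)) = Rational(-10871817457, 137867460)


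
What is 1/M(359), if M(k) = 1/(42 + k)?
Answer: 401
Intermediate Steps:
1/M(359) = 1/(1/(42 + 359)) = 1/(1/401) = 401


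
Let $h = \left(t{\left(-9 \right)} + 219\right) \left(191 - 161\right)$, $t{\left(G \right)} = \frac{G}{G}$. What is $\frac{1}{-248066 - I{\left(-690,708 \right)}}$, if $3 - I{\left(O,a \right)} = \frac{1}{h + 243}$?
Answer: $- \frac{6843}{1697536166} \approx -4.0311 \cdot 10^{-6}$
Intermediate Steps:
$t{\left(G \right)} = 1$
$h = 6600$ ($h = \left(1 + 219\right) \left(191 - 161\right) = 220 \cdot 30 = 6600$)
$I{\left(O,a \right)} = \frac{20528}{6843}$ ($I{\left(O,a \right)} = 3 - \frac{1}{6600 + 243} = 3 - \frac{1}{6843} = \frac{20528}{6843}$)
$\frac{1}{-248066 - I{\left(-690,708 \right)}} = \frac{1}{-248066 - \frac{20528}{6843}} = \frac{1}{- \frac{1697536166}{6843}} = - \frac{6843}{1697536166}$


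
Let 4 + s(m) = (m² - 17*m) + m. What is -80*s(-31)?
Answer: -116240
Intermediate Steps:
s(m) = -4 + m² - 16*m (s(m) = -4 + ((m² - 17*m) + m) = -4 + (m² - 16*m) = -4 + m² - 16*m)
-80*s(-31) = -80*(-4 + (-31)² - 16*(-31)) = -80*(-4 + 961 + 496) = -80*1453 = -116240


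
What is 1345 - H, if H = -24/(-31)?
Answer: 41671/31 ≈ 1344.2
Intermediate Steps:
H = 24/31 (H = -24*(-1/31) = 24/31 ≈ 0.77419)
1345 - H = 1345 - 1*24/31 = 1345 - 24/31 = 41671/31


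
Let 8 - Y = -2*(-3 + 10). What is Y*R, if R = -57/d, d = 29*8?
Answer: -627/116 ≈ -5.4052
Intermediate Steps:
d = 232
Y = 22 (Y = 8 - (-2)*(-3 + 10) = 8 - (-2)*7 = 8 - 1*(-14) = 8 + 14 = 22)
R = -57/232 ≈ -0.24569
Y*R = 22*(-57/232) = -627/116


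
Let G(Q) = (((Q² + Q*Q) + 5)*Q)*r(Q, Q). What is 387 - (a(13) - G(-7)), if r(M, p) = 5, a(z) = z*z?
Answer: -3387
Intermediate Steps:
a(z) = z²
G(Q) = 5*Q*(5 + 2*Q²) (G(Q) = (((Q² + Q*Q) + 5)*Q)*5 = (((Q² + Q²) + 5)*Q)*5 = ((2*Q² + 5)*Q)*5 = ((5 + 2*Q²)*Q)*5 = (Q*(5 + 2*Q²))*5 = 5*Q*(5 + 2*Q²))
387 - (a(13) - G(-7)) = 387 - (13² - (10*(-7)³ + 25*(-7))) = 387 - (169 - (10*(-343) - 175)) = 387 - (169 - (-3430 - 175)) = 387 - (169 - 1*(-3605)) = 387 - (169 + 3605) = 387 - 1*3774 = 387 - 3774 = -3387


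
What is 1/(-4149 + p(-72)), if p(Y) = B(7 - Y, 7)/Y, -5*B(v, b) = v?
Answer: -360/1493561 ≈ -0.00024103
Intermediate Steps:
B(v, b) = -v/5
p(Y) = (-7/5 + Y/5)/Y (p(Y) = (-(7 - Y)/5)/Y = (-7/5 + Y/5)/Y)
1/(-4149 + p(-72)) = 1/(-4149 + (⅕)*(-7 - 72)/(-72)) = 1/(-4149 + (⅕)*(-1/72)*(-79)) = 1/(-4149 + 79/360) = 1/(-1493561/360) = -360/1493561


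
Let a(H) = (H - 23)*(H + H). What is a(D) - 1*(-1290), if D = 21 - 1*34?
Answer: 2226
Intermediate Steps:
D = -13 (D = 21 - 34 = -13)
a(H) = 2*H*(-23 + H) (a(H) = (-23 + H)*(2*H) = 2*H*(-23 + H))
a(D) - 1*(-1290) = 2*(-13)*(-23 - 13) - 1*(-1290) = 2*(-13)*(-36) + 1290 = 936 + 1290 = 2226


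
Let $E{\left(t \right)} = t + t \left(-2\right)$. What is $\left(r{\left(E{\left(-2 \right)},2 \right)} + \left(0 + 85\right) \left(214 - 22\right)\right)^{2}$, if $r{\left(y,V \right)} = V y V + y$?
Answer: $266668900$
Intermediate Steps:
$E{\left(t \right)} = - t$ ($E{\left(t \right)} = t - 2 t = - t$)
$r{\left(y,V \right)} = y + y V^{2}$ ($r{\left(y,V \right)} = y V^{2} + y = y + y V^{2}$)
$\left(r{\left(E{\left(-2 \right)},2 \right)} + \left(0 + 85\right) \left(214 - 22\right)\right)^{2} = \left(\left(-1\right) \left(-2\right) \left(1 + 2^{2}\right) + \left(0 + 85\right) \left(214 - 22\right)\right)^{2} = \left(2 \left(1 + 4\right) + 85 \cdot 192\right)^{2} = \left(2 \cdot 5 + 16320\right)^{2} = \left(10 + 16320\right)^{2} = 16330^{2} = 266668900$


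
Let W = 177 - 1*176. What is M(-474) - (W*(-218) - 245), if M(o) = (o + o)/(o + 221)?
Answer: 118087/253 ≈ 466.75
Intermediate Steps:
W = 1 (W = 177 - 176 = 1)
M(o) = 2*o/(221 + o) (M(o) = (2*o)/(221 + o) = 2*o/(221 + o))
M(-474) - (W*(-218) - 245) = 2*(-474)/(221 - 474) - (1*(-218) - 245) = 2*(-474)/(-253) - (-218 - 245) = 2*(-474)*(-1/253) - 1*(-463) = 948/253 + 463 = 118087/253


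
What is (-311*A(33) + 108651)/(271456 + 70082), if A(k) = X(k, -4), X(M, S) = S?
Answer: 109895/341538 ≈ 0.32176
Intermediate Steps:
A(k) = -4
(-311*A(33) + 108651)/(271456 + 70082) = (-311*(-4) + 108651)/(271456 + 70082) = (1244 + 108651)/341538 = 109895*(1/341538) = 109895/341538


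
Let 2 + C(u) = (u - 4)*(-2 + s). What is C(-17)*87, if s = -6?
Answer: 14442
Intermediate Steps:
C(u) = 30 - 8*u (C(u) = -2 + (u - 4)*(-2 - 6) = -2 + (-4 + u)*(-8) = -2 + (32 - 8*u) = 30 - 8*u)
C(-17)*87 = (30 - 8*(-17))*87 = (30 + 136)*87 = 166*87 = 14442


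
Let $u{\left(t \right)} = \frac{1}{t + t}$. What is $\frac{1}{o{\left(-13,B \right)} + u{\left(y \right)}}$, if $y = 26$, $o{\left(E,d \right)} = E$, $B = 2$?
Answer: $- \frac{52}{675} \approx -0.077037$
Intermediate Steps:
$u{\left(t \right)} = \frac{1}{2 t}$
$\frac{1}{o{\left(-13,B \right)} + u{\left(y \right)}} = \frac{1}{-13 + \frac{1}{2 \cdot 26}} = \frac{1}{-13 + \frac{1}{2} \cdot \frac{1}{26}} = \frac{1}{-13 + \frac{1}{52}} = \frac{1}{- \frac{675}{52}} = - \frac{52}{675}$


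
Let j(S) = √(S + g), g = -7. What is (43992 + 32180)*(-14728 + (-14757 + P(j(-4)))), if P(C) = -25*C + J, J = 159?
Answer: -2233820072 - 1904300*I*√11 ≈ -2.2338e+9 - 6.3158e+6*I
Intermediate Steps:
j(S) = √(-7 + S) (j(S) = √(S - 7) = √(-7 + S))
P(C) = 159 - 25*C (P(C) = -25*C + 159 = 159 - 25*C)
(43992 + 32180)*(-14728 + (-14757 + P(j(-4)))) = (43992 + 32180)*(-14728 + (-14757 + (159 - 25*√(-7 - 4)))) = 76172*(-14728 + (-14757 + (159 - 25*I*√11))) = 76172*(-14728 + (-14598 - 25*I*√11)) = 76172*(-29326 - 25*I*√11) = -2233820072 - 1904300*I*√11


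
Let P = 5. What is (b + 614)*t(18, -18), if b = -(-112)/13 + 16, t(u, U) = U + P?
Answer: -8302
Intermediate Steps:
t(u, U) = 5 + U (t(u, U) = U + 5 = 5 + U)
b = 320/13 (b = -(-112)/13 + 16 = -7*(-16/13) + 16 = 112/13 + 16 = 320/13 ≈ 24.615)
(b + 614)*t(18, -18) = (320/13 + 614)*(5 - 18) = (8302/13)*(-13) = -8302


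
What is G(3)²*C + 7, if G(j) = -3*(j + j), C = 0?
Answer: 7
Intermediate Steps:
G(j) = -6*j (G(j) = -3*2*j = -6*j)
G(3)²*C + 7 = (-6*3)²*0 + 7 = (-18)²*0 + 7 = 324*0 + 7 = 0 + 7 = 7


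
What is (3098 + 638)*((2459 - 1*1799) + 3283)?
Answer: 14731048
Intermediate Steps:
(3098 + 638)*((2459 - 1*1799) + 3283) = 3736*((2459 - 1799) + 3283) = 3736*(660 + 3283) = 3736*3943 = 14731048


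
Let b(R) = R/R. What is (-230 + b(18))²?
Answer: 52441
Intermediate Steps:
b(R) = 1
(-230 + b(18))² = (-230 + 1)² = (-229)² = 52441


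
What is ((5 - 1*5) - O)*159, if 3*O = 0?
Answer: 0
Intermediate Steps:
O = 0 (O = (1/3)*0 = 0)
((5 - 1*5) - O)*159 = ((5 - 1*5) - 1*0)*159 = ((5 - 5) + 0)*159 = (0 + 0)*159 = 0*159 = 0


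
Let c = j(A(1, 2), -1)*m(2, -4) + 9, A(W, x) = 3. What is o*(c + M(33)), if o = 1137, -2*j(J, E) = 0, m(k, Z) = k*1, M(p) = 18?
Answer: 30699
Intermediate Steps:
m(k, Z) = k
j(J, E) = 0 (j(J, E) = -½*0 = 0)
c = 9 (c = 0*2 + 9 = 0 + 9 = 9)
o*(c + M(33)) = 1137*(9 + 18) = 1137*27 = 30699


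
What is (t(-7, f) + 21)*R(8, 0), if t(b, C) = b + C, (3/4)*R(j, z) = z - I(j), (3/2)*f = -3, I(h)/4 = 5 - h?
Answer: 192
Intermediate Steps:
I(h) = 20 - 4*h (I(h) = 4*(5 - h) = 20 - 4*h)
f = -2 (f = (⅔)*(-3) = -2)
R(j, z) = -80/3 + 4*z/3 + 16*j/3 (R(j, z) = 4*(z - (20 - 4*j))/3 = 4*(z + (-20 + 4*j))/3 = 4*(-20 + z + 4*j)/3 = -80/3 + 4*z/3 + 16*j/3)
t(b, C) = C + b
(t(-7, f) + 21)*R(8, 0) = ((-2 - 7) + 21)*(-80/3 + (4/3)*0 + (16/3)*8) = (-9 + 21)*(-80/3 + 0 + 128/3) = 12*16 = 192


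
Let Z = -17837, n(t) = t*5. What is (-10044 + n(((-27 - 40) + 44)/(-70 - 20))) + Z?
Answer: -501835/18 ≈ -27880.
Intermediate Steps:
n(t) = 5*t
(-10044 + n(((-27 - 40) + 44)/(-70 - 20))) + Z = (-10044 + 5*(((-27 - 40) + 44)/(-70 - 20))) - 17837 = (-10044 + 5*((-67 + 44)/(-90))) - 17837 = (-10044 + 5*(-23*(-1/90))) - 17837 = (-10044 + 5*(23/90)) - 17837 = (-10044 + 23/18) - 17837 = -180769/18 - 17837 = -501835/18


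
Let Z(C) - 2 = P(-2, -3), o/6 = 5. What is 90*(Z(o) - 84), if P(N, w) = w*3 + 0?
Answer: -8190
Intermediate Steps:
P(N, w) = 3*w (P(N, w) = 3*w + 0 = 3*w)
o = 30 (o = 6*5 = 30)
Z(C) = -7 (Z(C) = 2 + 3*(-3) = 2 - 9 = -7)
90*(Z(o) - 84) = 90*(-7 - 84) = 90*(-91) = -8190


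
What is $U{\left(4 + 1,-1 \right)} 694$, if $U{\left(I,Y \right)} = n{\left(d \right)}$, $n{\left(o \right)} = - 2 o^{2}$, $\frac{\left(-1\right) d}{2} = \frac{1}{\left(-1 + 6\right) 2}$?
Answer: $- \frac{1388}{25} \approx -55.52$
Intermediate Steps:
$d = - \frac{1}{5}$ ($d = - \frac{2}{\left(-1 + 6\right) 2} = - \frac{2}{5 \cdot 2} = - \frac{2}{10} = \left(-2\right) \frac{1}{10} = - \frac{1}{5} \approx -0.2$)
$U{\left(I,Y \right)} = - \frac{2}{25}$ ($U{\left(I,Y \right)} = - 2 \left(- \frac{1}{5}\right)^{2} = \left(-2\right) \frac{1}{25} = - \frac{2}{25}$)
$U{\left(4 + 1,-1 \right)} 694 = \left(- \frac{2}{25}\right) 694 = - \frac{1388}{25}$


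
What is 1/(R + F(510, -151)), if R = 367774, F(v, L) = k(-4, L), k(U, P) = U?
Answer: 1/367770 ≈ 2.7191e-6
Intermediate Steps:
F(v, L) = -4
1/(R + F(510, -151)) = 1/(367774 - 4) = 1/367770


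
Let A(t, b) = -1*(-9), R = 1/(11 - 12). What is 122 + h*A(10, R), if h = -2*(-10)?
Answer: 302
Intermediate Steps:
R = -1 (R = 1/(-1) = -1)
A(t, b) = 9
h = 20
122 + h*A(10, R) = 122 + 20*9 = 122 + 180 = 302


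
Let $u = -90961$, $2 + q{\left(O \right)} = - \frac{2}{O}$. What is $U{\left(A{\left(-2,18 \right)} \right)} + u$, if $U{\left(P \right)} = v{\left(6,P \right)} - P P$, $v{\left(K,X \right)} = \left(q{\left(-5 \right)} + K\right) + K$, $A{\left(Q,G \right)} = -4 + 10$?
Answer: $- \frac{454933}{5} \approx -90987.0$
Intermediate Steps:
$A{\left(Q,G \right)} = 6$
$q{\left(O \right)} = -2 - \frac{2}{O}$
$v{\left(K,X \right)} = - \frac{8}{5} + 2 K$ ($v{\left(K,X \right)} = \left(\left(-2 - \frac{2}{-5}\right) + K\right) + K = \left(\left(-2 - - \frac{2}{5}\right) + K\right) + K = \left(\left(-2 + \frac{2}{5}\right) + K\right) + K = \left(- \frac{8}{5} + K\right) + K = - \frac{8}{5} + 2 K$)
$U{\left(P \right)} = \frac{52}{5} - P^{2}$ ($U{\left(P \right)} = \left(- \frac{8}{5} + 2 \cdot 6\right) - P P = \left(- \frac{8}{5} + 12\right) - P^{2} = \frac{52}{5} - P^{2}$)
$U{\left(A{\left(-2,18 \right)} \right)} + u = \left(\frac{52}{5} - 6^{2}\right) - 90961 = \left(\frac{52}{5} - 36\right) - 90961 = - \frac{128}{5} - 90961 = - \frac{454933}{5}$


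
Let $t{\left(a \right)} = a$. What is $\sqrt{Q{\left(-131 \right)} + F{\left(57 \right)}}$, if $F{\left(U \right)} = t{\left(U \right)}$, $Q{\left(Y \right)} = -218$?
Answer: $i \sqrt{161} \approx 12.689 i$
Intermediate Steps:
$F{\left(U \right)} = U$
$\sqrt{Q{\left(-131 \right)} + F{\left(57 \right)}} = \sqrt{-218 + 57} = \sqrt{-161} = i \sqrt{161}$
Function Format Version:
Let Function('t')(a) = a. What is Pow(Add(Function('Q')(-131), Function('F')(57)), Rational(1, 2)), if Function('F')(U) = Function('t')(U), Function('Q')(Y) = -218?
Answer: Mul(I, Pow(161, Rational(1, 2))) ≈ Mul(12.689, I)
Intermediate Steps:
Function('F')(U) = U
Pow(Add(Function('Q')(-131), Function('F')(57)), Rational(1, 2)) = Pow(Add(-218, 57), Rational(1, 2)) = Pow(-161, Rational(1, 2)) = Mul(I, Pow(161, Rational(1, 2)))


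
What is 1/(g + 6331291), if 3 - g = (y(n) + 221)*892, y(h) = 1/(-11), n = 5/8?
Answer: 11/67476674 ≈ 1.6302e-7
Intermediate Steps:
n = 5/8 (n = 5*(⅛) = 5/8 ≈ 0.62500)
y(h) = -1/11
g = -2167527/11 (g = 3 - (-1/11 + 221)*892 = 3 - 2430*892/11 = 3 - 1*2167560/11 = 3 - 2167560/11 = -2167527/11 ≈ -1.9705e+5)
1/(g + 6331291) = 1/(-2167527/11 + 6331291) = 1/(67476674/11) = 11/67476674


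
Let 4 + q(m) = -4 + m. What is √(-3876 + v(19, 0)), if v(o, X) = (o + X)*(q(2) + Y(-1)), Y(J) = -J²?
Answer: I*√4009 ≈ 63.317*I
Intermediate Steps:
q(m) = -8 + m (q(m) = -4 + (-4 + m) = -8 + m)
v(o, X) = -7*X - 7*o (v(o, X) = (o + X)*((-8 + 2) - 1*(-1)²) = (X + o)*(-6 - 1*1) = (X + o)*(-6 - 1) = (X + o)*(-7) = -7*X - 7*o)
√(-3876 + v(19, 0)) = √(-3876 + (-7*0 - 7*19)) = √(-3876 + (0 - 133)) = √(-3876 - 133) = √(-4009) = I*√4009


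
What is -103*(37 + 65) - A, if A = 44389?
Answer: -54895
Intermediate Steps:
-103*(37 + 65) - A = -103*(37 + 65) - 1*44389 = -103*102 - 44389 = -10506 - 44389 = -54895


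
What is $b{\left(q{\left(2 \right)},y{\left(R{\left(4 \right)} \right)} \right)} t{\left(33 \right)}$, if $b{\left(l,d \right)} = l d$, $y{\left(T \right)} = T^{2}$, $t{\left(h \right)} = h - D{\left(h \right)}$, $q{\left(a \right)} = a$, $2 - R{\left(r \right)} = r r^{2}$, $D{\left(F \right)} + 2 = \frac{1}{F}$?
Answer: $\frac{8871952}{33} \approx 2.6885 \cdot 10^{5}$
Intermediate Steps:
$D{\left(F \right)} = -2 + \frac{1}{F}$
$R{\left(r \right)} = 2 - r^{3}$ ($R{\left(r \right)} = 2 - r r^{2} = 2 - r^{3}$)
$t{\left(h \right)} = 2 + h - \frac{1}{h}$ ($t{\left(h \right)} = h - \left(-2 + \frac{1}{h}\right) = h + \left(2 - \frac{1}{h}\right) = 2 + h - \frac{1}{h}$)
$b{\left(l,d \right)} = d l$
$b{\left(q{\left(2 \right)},y{\left(R{\left(4 \right)} \right)} \right)} t{\left(33 \right)} = \left(2 - 4^{3}\right)^{2} \cdot 2 \left(2 + 33 - \frac{1}{33}\right) = \left(2 - 64\right)^{2} \cdot 2 \left(2 + 33 - \frac{1}{33}\right) = \left(-62\right)^{2} \cdot 2 \cdot \frac{1154}{33} = 3844 \cdot 2 \cdot \frac{1154}{33} = 7688 \cdot \frac{1154}{33} = \frac{8871952}{33}$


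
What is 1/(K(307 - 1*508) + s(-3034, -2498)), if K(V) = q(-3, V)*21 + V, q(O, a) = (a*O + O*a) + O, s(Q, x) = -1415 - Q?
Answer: 1/26681 ≈ 3.7480e-5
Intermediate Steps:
q(O, a) = O + 2*O*a (q(O, a) = (O*a + O*a) + O = 2*O*a + O = O + 2*O*a)
K(V) = -63 - 125*V (K(V) = -3*(1 + 2*V)*21 + V = (-3 - 6*V)*21 + V = (-63 - 126*V) + V = -63 - 125*V)
1/(K(307 - 1*508) + s(-3034, -2498)) = 1/((-63 - 125*(307 - 1*508)) + (-1415 - 1*(-3034))) = 1/((-63 - 125*(307 - 508)) + (-1415 + 3034)) = 1/((-63 - 125*(-201)) + 1619) = 1/((-63 + 25125) + 1619) = 1/(25062 + 1619) = 1/26681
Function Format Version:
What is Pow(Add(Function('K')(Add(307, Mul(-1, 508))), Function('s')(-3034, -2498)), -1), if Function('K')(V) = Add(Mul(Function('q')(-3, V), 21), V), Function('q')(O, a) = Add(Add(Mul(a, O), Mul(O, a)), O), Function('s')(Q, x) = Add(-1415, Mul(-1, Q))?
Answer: Rational(1, 26681) ≈ 3.7480e-5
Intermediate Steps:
Function('q')(O, a) = Add(O, Mul(2, O, a)) (Function('q')(O, a) = Add(Add(Mul(O, a), Mul(O, a)), O) = Add(Mul(2, O, a), O) = Add(O, Mul(2, O, a)))
Function('K')(V) = Add(-63, Mul(-125, V)) (Function('K')(V) = Add(Mul(Mul(-3, Add(1, Mul(2, V))), 21), V) = Add(Mul(Add(-3, Mul(-6, V)), 21), V) = Add(Add(-63, Mul(-126, V)), V) = Add(-63, Mul(-125, V)))
Pow(Add(Function('K')(Add(307, Mul(-1, 508))), Function('s')(-3034, -2498)), -1) = Pow(Add(Add(-63, Mul(-125, Add(307, Mul(-1, 508)))), Add(-1415, Mul(-1, -3034))), -1) = Pow(Add(Add(-63, Mul(-125, Add(307, -508))), Add(-1415, 3034)), -1) = Pow(Add(Add(-63, Mul(-125, -201)), 1619), -1) = Pow(Add(Add(-63, 25125), 1619), -1) = Pow(Add(25062, 1619), -1) = Pow(26681, -1) = Rational(1, 26681)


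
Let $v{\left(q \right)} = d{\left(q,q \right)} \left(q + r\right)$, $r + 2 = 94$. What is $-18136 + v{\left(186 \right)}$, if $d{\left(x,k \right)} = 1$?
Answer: $-17858$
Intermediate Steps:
$r = 92$ ($r = -2 + 94 = 92$)
$v{\left(q \right)} = 92 + q$ ($v{\left(q \right)} = 1 \left(q + 92\right) = 1 \left(92 + q\right) = 92 + q$)
$-18136 + v{\left(186 \right)} = -18136 + \left(92 + 186\right) = -18136 + 278 = -17858$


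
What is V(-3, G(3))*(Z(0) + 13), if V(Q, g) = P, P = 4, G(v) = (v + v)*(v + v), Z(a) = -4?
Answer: 36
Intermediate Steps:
G(v) = 4*v² (G(v) = (2*v)*(2*v) = 4*v²)
V(Q, g) = 4
V(-3, G(3))*(Z(0) + 13) = 4*(-4 + 13) = 4*9 = 36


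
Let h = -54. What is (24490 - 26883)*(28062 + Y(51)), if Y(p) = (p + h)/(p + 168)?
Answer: -4902120325/73 ≈ -6.7152e+7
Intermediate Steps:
Y(p) = (-54 + p)/(168 + p) (Y(p) = (p - 54)/(p + 168) = (-54 + p)/(168 + p))
(24490 - 26883)*(28062 + Y(51)) = (24490 - 26883)*(28062 + (-54 + 51)/(168 + 51)) = -2393*(28062 - 3/219) = -2393*(28062 + (1/219)*(-3)) = -2393*(28062 - 1/73) = -2393*2048525/73 = -4902120325/73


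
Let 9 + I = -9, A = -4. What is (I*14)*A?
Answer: 1008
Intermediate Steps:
I = -18 (I = -9 - 9 = -18)
(I*14)*A = -18*14*(-4) = -252*(-4) = 1008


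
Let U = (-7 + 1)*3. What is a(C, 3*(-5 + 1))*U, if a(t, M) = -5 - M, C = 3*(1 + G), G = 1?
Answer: -126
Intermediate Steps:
C = 6 (C = 3*(1 + 1) = 3*2 = 6)
U = -18 (U = -6*3 = -18)
a(C, 3*(-5 + 1))*U = (-5 - 3*(-5 + 1))*(-18) = (-5 - 3*(-4))*(-18) = (-5 - 1*(-12))*(-18) = (-5 + 12)*(-18) = 7*(-18) = -126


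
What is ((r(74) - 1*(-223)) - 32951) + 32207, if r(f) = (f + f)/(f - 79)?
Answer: -2753/5 ≈ -550.60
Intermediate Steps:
r(f) = 2*f/(-79 + f) (r(f) = (2*f)/(-79 + f) = 2*f/(-79 + f))
((r(74) - 1*(-223)) - 32951) + 32207 = ((2*74/(-79 + 74) - 1*(-223)) - 32951) + 32207 = ((2*74/(-5) + 223) - 32951) + 32207 = ((2*74*(-⅕) + 223) - 32951) + 32207 = ((-148/5 + 223) - 32951) + 32207 = (967/5 - 32951) + 32207 = -163788/5 + 32207 = -2753/5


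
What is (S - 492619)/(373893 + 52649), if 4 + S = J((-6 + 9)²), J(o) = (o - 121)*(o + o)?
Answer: -494639/426542 ≈ -1.1596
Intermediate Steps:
J(o) = 2*o*(-121 + o) (J(o) = (-121 + o)*(2*o) = 2*o*(-121 + o))
S = -2020 (S = -4 + 2*(-6 + 9)²*(-121 + (-6 + 9)²) = -4 + 2*3²*(-121 + 3²) = -4 + 2*9*(-121 + 9) = -4 + 2*9*(-112) = -4 - 2016 = -2020)
(S - 492619)/(373893 + 52649) = (-2020 - 492619)/(373893 + 52649) = -494639/426542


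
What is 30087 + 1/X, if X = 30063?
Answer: 904505482/30063 ≈ 30087.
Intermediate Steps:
30087 + 1/X = 30087 + 1/30063 = 904505482/30063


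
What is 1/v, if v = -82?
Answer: -1/82 ≈ -0.012195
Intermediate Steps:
1/v = 1/(-82) = -1/82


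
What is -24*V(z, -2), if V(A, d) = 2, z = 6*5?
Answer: -48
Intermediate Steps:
z = 30
-24*V(z, -2) = -24*2 = -48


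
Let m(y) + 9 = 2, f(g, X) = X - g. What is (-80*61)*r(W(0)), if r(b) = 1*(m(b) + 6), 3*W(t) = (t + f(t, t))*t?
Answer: 4880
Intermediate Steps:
W(t) = t**2/3 (W(t) = ((t + (t - t))*t)/3 = ((t + 0)*t)/3 = (t*t)/3 = t**2/3)
m(y) = -7 (m(y) = -9 + 2 = -7)
r(b) = -1 (r(b) = 1*(-7 + 6) = 1*(-1) = -1)
(-80*61)*r(W(0)) = -80*61*(-1) = -4880*(-1) = 4880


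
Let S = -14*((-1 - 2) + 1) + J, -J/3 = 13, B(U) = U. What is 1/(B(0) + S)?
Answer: -1/11 ≈ -0.090909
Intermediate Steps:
J = -39 (J = -3*13 = -39)
S = -11 (S = -14*((-1 - 2) + 1) - 39 = -14*(-3 + 1) - 39 = -14*(-2) - 39 = 28 - 39 = -11)
1/(B(0) + S) = 1/(0 - 11) = 1/(-11) = -1/11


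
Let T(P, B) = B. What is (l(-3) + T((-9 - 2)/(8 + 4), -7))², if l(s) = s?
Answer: 100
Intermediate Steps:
(l(-3) + T((-9 - 2)/(8 + 4), -7))² = (-3 - 7)² = (-10)² = 100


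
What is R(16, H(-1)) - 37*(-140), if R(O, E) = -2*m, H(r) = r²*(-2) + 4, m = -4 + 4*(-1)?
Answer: 5196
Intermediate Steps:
m = -8 (m = -4 - 4 = -8)
H(r) = 4 - 2*r² (H(r) = -2*r² + 4 = 4 - 2*r²)
R(O, E) = 16 (R(O, E) = -2*(-8) = 16)
R(16, H(-1)) - 37*(-140) = 16 - 37*(-140) = 16 + 5180 = 5196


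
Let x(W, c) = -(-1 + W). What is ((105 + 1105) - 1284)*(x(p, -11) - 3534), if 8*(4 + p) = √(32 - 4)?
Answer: 261146 + 37*√7/2 ≈ 2.6120e+5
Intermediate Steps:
p = -4 + √7/4 (p = -4 + √(32 - 4)/8 = -4 + √28/8 = -4 + (2*√7)/8 = -4 + √7/4 ≈ -3.3386)
x(W, c) = 1 - W
((105 + 1105) - 1284)*(x(p, -11) - 3534) = ((105 + 1105) - 1284)*((1 - (-4 + √7/4)) - 3534) = (1210 - 1284)*((1 + (4 - √7/4)) - 3534) = -74*((5 - √7/4) - 3534) = -74*(-3529 - √7/4) = 261146 + 37*√7/2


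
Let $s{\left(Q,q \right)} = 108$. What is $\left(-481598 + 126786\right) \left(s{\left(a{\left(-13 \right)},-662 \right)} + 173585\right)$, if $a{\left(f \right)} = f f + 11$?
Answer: $-61628360716$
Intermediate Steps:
$a{\left(f \right)} = 11 + f^{2}$ ($a{\left(f \right)} = f^{2} + 11 = 11 + f^{2}$)
$\left(-481598 + 126786\right) \left(s{\left(a{\left(-13 \right)},-662 \right)} + 173585\right) = \left(-481598 + 126786\right) \left(108 + 173585\right) = \left(-354812\right) 173693 = -61628360716$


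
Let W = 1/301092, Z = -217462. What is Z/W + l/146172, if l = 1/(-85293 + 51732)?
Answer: -321204541000791415969/4905678492 ≈ -6.5476e+10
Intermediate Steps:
l = -1/33561 (l = 1/(-33561) = -1/33561 ≈ -2.9797e-5)
W = 1/301092 ≈ 3.3212e-6
Z/W + l/146172 = -217462/1/301092 - 1/33561/146172 = -217462*301092 - 1/33561*1/146172 = -65476068504 - 1/4905678492 = -321204541000791415969/4905678492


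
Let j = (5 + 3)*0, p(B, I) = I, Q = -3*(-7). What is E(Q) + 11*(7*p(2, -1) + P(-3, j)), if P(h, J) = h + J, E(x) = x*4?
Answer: -26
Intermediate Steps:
Q = 21
E(x) = 4*x
j = 0 (j = 8*0 = 0)
P(h, J) = J + h
E(Q) + 11*(7*p(2, -1) + P(-3, j)) = 4*21 + 11*(7*(-1) + (0 - 3)) = 84 + 11*(-7 - 3) = 84 + 11*(-10) = 84 - 110 = -26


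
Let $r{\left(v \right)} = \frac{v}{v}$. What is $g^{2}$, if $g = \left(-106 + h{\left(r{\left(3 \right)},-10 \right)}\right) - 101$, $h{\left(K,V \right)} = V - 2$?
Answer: $47961$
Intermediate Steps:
$r{\left(v \right)} = 1$
$h{\left(K,V \right)} = -2 + V$ ($h{\left(K,V \right)} = V - 2 = -2 + V$)
$g = -219$ ($g = \left(-106 - 12\right) - 101 = -118 - 101 = -219$)
$g^{2} = \left(-219\right)^{2} = 47961$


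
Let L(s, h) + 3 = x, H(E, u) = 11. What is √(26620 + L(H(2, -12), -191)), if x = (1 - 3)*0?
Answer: √26617 ≈ 163.15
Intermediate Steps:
x = 0 (x = -2*0 = 0)
L(s, h) = -3 (L(s, h) = -3 + 0 = -3)
√(26620 + L(H(2, -12), -191)) = √(26620 - 3) = √26617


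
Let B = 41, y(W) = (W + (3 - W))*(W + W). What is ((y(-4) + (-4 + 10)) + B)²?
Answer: 529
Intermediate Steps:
y(W) = 6*W (y(W) = 3*(2*W) = 6*W)
((y(-4) + (-4 + 10)) + B)² = ((6*(-4) + (-4 + 10)) + 41)² = ((-24 + 6) + 41)² = (-18 + 41)² = 23² = 529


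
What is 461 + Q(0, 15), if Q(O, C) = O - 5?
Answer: 456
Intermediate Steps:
Q(O, C) = -5 + O
461 + Q(0, 15) = 461 + (-5 + 0) = 461 - 5 = 456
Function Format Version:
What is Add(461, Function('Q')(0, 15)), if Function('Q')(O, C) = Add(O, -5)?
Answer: 456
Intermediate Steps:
Function('Q')(O, C) = Add(-5, O)
Add(461, Function('Q')(0, 15)) = Add(461, Add(-5, 0)) = Add(461, -5) = 456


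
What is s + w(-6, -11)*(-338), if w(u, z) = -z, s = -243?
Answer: -3961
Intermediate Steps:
s + w(-6, -11)*(-338) = -243 - 1*(-11)*(-338) = -243 + 11*(-338) = -243 - 3718 = -3961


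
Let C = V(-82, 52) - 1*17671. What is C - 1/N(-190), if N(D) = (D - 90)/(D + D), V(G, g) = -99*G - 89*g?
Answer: -198553/14 ≈ -14182.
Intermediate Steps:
N(D) = (-90 + D)/(2*D) (N(D) = (-90 + D)/((2*D)) = (-90 + D)*(1/(2*D)) = (-90 + D)/(2*D))
C = -14181 (C = (-99*(-82) - 89*52) - 1*17671 = (8118 - 4628) - 17671 = 3490 - 17671 = -14181)
C - 1/N(-190) = -14181 - 1/((½)*(-90 - 190)/(-190)) = -14181 - 1/((½)*(-1/190)*(-280)) = -14181 - 1/14/19 = -14181 - 1*19/14 = -14181 - 19/14 = -198553/14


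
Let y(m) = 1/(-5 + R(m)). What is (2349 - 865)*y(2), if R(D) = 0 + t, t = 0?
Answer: -1484/5 ≈ -296.80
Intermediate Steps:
R(D) = 0 (R(D) = 0 + 0 = 0)
y(m) = -1/5 (y(m) = 1/(-5 + 0) = 1/(-5) = -1/5)
(2349 - 865)*y(2) = (2349 - 865)*(-1/5) = 1484*(-1/5) = -1484/5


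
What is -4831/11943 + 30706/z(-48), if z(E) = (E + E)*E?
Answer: 19136695/3057408 ≈ 6.2591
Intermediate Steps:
z(E) = 2*E**2 (z(E) = (2*E)*E = 2*E**2)
-4831/11943 + 30706/z(-48) = -4831/11943 + 30706/((2*(-48)**2)) = -4831*1/11943 + 30706/((2*2304)) = -4831/11943 + 30706/4608 = -4831/11943 + 30706*(1/4608) = -4831/11943 + 15353/2304 = 19136695/3057408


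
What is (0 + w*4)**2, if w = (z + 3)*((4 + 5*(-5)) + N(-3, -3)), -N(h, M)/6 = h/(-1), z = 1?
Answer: 389376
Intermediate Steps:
N(h, M) = 6*h (N(h, M) = -6*h/(-1) = -6*h*(-1) = -(-6)*h = 6*h)
w = -156 (w = (1 + 3)*((4 + 5*(-5)) + 6*(-3)) = 4*((4 - 25) - 18) = 4*(-21 - 18) = 4*(-39) = -156)
(0 + w*4)**2 = (0 - 156*4)**2 = (0 - 624)**2 = (-624)**2 = 389376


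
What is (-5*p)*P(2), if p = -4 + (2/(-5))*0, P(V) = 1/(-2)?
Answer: -10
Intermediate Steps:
P(V) = -½
p = -4 (p = -4 + (2*(-⅕))*0 = -4 - ⅖*0 = -4 + 0 = -4)
(-5*p)*P(2) = -5*(-4)*(-½) = 20*(-½) = -10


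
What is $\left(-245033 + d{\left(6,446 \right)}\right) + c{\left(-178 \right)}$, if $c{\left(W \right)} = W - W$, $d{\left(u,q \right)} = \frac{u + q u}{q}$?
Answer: $- \frac{54641018}{223} \approx -2.4503 \cdot 10^{5}$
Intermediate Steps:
$d{\left(u,q \right)} = \frac{u + q u}{q}$
$c{\left(W \right)} = 0$
$\left(-245033 + d{\left(6,446 \right)}\right) + c{\left(-178 \right)} = \left(-245033 + \left(6 + \frac{6}{446}\right)\right) + 0 = \left(-245033 + \left(6 + 6 \cdot \frac{1}{446}\right)\right) + 0 = \left(-245033 + \left(6 + \frac{3}{223}\right)\right) + 0 = \left(-245033 + \frac{1341}{223}\right) + 0 = - \frac{54641018}{223} + 0 = - \frac{54641018}{223}$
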